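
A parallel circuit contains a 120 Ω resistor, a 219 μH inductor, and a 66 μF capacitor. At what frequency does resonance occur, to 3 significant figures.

1.32 kHz

ω₀ = 1/√(LC) = 1/√(0.000219 × 6.6e-05) = 8318 rad/s
f₀ = ω₀/(2π) = 1.32 kHz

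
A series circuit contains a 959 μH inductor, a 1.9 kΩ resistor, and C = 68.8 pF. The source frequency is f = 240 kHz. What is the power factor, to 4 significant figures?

ω = 2πf = 1.508e+06 rad/s
X_L = ωL = 1446 Ω
X_C = 1/(ωC) = 9639 Ω
Net reactance X = X_L − X_C = -8193 Ω
Z = 1900 − j8193 Ω
|Z| = √(1900² + 8193²) = 8410 Ω
∠Z = arctan(-8193/1900) = -76.94°
cos φ = cos(-76.94°) = 0.2259

0.2259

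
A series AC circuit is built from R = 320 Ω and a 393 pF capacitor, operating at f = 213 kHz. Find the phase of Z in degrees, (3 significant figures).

ω = 2πf = 1.338e+06 rad/s
X_C = 1/(ωC) = 1900 Ω
Z = 320 − j1900 Ω
|Z| = √(320² + 1900²) = 1930 Ω
∠Z = arctan(-1900/320) = -80.4°

-80.4°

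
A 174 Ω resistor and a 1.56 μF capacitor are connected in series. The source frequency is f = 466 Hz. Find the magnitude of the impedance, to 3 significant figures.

ω = 2πf = 2928 rad/s
X_C = 1/(ωC) = 219 Ω
Z = 174 − j219 Ω
|Z| = √(174² + 219²) = 280 Ω

280 Ω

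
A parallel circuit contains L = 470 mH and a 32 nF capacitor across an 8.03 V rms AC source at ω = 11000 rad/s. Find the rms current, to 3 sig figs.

1.27 mA

X_L = ωL = 5170 Ω
X_C = 1/(ωC) = 2840 Ω
Parallel: admittances add. Y = 1/(jωL) + jωC
Y = (0 + j0.000159) S
|Y| = 0.000159 S → |Z| = 1/|Y| = 6310 Ω, ∠Z = −∠Y = -90.0°
I = V/|Z| = 8.03/6310 = 1.27 mA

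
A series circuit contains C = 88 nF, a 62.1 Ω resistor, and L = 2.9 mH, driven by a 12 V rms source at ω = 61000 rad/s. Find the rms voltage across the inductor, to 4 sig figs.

33.80 V

X_L = ωL = 176.9 Ω
X_C = 1/(ωC) = 186.3 Ω
Net reactance X = X_L − X_C = -9.389 Ω
Z = 62.10 − j9.389 Ω
|Z| = √(62.10² + 9.389²) = 62.81 Ω
I = V/|Z| = 191.1 mA
V_L = I·|Z_L| = 0.1911 × 176.9 = 33.80 V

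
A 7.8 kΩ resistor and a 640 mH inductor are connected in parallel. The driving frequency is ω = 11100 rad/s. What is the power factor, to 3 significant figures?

0.673

X_L = ωL = 7100 Ω
Parallel: admittances add. Y = 1/R + 1/(jωL)
Y = (0.000128 − j0.000141) S
|Y| = 0.000190 S → |Z| = 1/|Y| = 5250 Ω, ∠Z = −∠Y = 47.7°
cos φ = cos(47.7°) = 0.673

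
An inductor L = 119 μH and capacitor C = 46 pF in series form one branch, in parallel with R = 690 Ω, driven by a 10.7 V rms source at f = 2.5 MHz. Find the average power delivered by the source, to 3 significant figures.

ω = 2πf = 1.571e+07 rad/s
X_L = ωL = 1870 Ω
X_C = 1/(ωC) = 1380 Ω
Branch 1: Z₁ = R = 690 Ω
Branch 2 (series LC): Z₂ = j(X_L − X_C) = j485 Ω
Parallel: Z = Z₁Z₂/(Z₁+Z₂), |Z| = 397 Ω, ∠Z = 54.9°
I = V/|Z| = 27.0 mA
P = VI cos φ = 10.7 × 0.0270 × cos(54.9°) = 166 mW

166 mW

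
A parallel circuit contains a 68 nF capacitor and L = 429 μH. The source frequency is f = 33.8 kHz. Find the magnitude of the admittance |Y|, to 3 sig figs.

3.47 mS

ω = 2πf = 212400 rad/s
X_L = ωL = 91.1 Ω
X_C = 1/(ωC) = 69.2 Ω
Parallel: admittances add. Y = 1/(jωL) + jωC
Y = (0 + j0.00347) S
|Y| = 0.00347 S → |Z| = 1/|Y| = 289 Ω, ∠Z = −∠Y = -90.0°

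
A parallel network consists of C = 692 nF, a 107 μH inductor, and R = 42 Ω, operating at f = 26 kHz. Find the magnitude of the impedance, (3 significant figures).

ω = 2πf = 163400 rad/s
X_L = ωL = 17.5 Ω
X_C = 1/(ωC) = 8.85 Ω
Parallel: admittances add. Y = 1/R + 1/(jωL) + jωC
Y = (0.0238 + j0.0558) S
|Y| = 0.0607 S → |Z| = 1/|Y| = 16.5 Ω, ∠Z = −∠Y = -66.9°

16.5 Ω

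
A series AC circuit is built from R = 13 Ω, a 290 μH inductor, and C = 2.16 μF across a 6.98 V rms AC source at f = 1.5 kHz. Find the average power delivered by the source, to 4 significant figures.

ω = 2πf = 9425 rad/s
X_L = ωL = 2.733 Ω
X_C = 1/(ωC) = 49.12 Ω
Net reactance X = X_L − X_C = -46.39 Ω
Z = 13.00 − j46.39 Ω
|Z| = √(13.00² + 46.39²) = 48.18 Ω
∠Z = arctan(-46.39/13.00) = -74.34°
I = V/|Z| = 144.9 mA
P = VI cos φ = 6.98 × 0.1449 × cos(-74.34°) = 272.9 mW

272.9 mW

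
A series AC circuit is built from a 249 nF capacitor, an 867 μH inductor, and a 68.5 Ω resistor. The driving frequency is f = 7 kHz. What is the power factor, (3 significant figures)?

0.790

ω = 2πf = 43980 rad/s
X_L = ωL = 38.1 Ω
X_C = 1/(ωC) = 91.3 Ω
Net reactance X = X_L − X_C = -53.2 Ω
Z = 68.5 − j53.2 Ω
|Z| = √(68.5² + 53.2²) = 86.7 Ω
∠Z = arctan(-53.2/68.5) = -37.8°
cos φ = cos(-37.8°) = 0.790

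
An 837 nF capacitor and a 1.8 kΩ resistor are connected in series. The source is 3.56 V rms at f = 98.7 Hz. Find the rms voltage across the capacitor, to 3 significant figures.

ω = 2πf = 620.2 rad/s
X_C = 1/(ωC) = 1930 Ω
Z = 1800 − j1930 Ω
|Z| = √(1800² + 1930²) = 2640 Ω
I = V/|Z| = 1.35 mA
V_C = I·|Z_C| = 0.00135 × 1930 = 2.60 V

2.60 V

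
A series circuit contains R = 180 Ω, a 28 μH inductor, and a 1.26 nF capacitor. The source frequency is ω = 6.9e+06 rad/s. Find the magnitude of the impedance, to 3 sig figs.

X_L = ωL = 193 Ω
X_C = 1/(ωC) = 115 Ω
Net reactance X = X_L − X_C = 78.2 Ω
Z = 180 + j78.2 Ω
|Z| = √(180² + 78.2²) = 196 Ω

196 Ω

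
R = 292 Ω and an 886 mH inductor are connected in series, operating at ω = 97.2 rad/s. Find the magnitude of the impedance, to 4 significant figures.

X_L = ωL = 86.12 Ω
Z = 292.0 + j86.12 Ω
|Z| = √(292.0² + 86.12²) = 304.4 Ω

304.4 Ω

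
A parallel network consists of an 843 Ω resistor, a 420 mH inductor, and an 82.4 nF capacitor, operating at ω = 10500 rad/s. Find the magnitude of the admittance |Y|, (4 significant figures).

1.347 mS

X_L = ωL = 4410 Ω
X_C = 1/(ωC) = 1156 Ω
Parallel: admittances add. Y = 1/R + 1/(jωL) + jωC
Y = (0.001186 + j0.0006384) S
|Y| = 0.001347 S → |Z| = 1/|Y| = 742.3 Ω, ∠Z = −∠Y = -28.29°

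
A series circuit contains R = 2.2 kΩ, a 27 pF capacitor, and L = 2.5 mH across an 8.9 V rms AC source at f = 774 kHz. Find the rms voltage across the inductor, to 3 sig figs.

ω = 2πf = 4.863e+06 rad/s
X_L = ωL = 12200 Ω
X_C = 1/(ωC) = 7620 Ω
Net reactance X = X_L − X_C = 4540 Ω
Z = 2200 + j4540 Ω
|Z| = √(2200² + 4540²) = 5050 Ω
I = V/|Z| = 1.76 mA
V_L = I·|Z_L| = 0.00176 × 12200 = 21.4 V

21.4 V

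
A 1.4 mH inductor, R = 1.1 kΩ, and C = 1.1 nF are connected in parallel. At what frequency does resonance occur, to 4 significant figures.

128.3 kHz

ω₀ = 1/√(LC) = 1/√(0.0014 × 1.1e-09) = 805800 rad/s
f₀ = ω₀/(2π) = 128.3 kHz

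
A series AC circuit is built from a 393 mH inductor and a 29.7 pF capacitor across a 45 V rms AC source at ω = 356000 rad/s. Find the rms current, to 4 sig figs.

X_L = ωL = 139900 Ω
X_C = 1/(ωC) = 94580 Ω
Net reactance X = X_L − X_C = 45330 Ω
Z = j45330 Ω
|Z| = √(0² + 45330²) = 45330 Ω
I = V/|Z| = 45/45330 = 992.7 μA

992.7 μA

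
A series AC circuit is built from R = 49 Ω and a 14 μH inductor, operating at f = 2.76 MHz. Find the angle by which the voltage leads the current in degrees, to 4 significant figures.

ω = 2πf = 1.734e+07 rad/s
X_L = ωL = 242.8 Ω
Z = 49.00 + j242.8 Ω
|Z| = √(49.00² + 242.8²) = 247.7 Ω
∠Z = arctan(242.8/49.00) = 78.59°

78.59°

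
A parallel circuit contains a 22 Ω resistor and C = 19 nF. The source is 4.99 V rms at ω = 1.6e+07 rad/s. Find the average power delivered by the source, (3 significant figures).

X_C = 1/(ωC) = 3.29 Ω
Parallel: admittances add. Y = 1/R + jωC
Y = (0.0455 + j0.304) S
|Y| = 0.307 S → |Z| = 1/|Y| = 3.25 Ω, ∠Z = −∠Y = -81.5°
I = V/|Z| = 1.53 A
P = VI cos φ = 4.99 × 1.53 × cos(-81.5°) = 1.13 W

1.13 W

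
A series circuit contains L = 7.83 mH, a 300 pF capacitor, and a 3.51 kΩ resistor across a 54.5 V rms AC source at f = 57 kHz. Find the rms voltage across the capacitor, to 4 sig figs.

ω = 2πf = 358100 rad/s
X_L = ωL = 2804 Ω
X_C = 1/(ωC) = 9307 Ω
Net reactance X = X_L − X_C = -6503 Ω
Z = 3510 − j6503 Ω
|Z| = √(3510² + 6503²) = 7390 Ω
I = V/|Z| = 7.375 mA
V_C = I·|Z_C| = 0.007375 × 9307 = 68.64 V

68.64 V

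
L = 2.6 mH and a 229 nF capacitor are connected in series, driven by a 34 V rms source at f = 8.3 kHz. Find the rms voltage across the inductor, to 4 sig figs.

ω = 2πf = 52150 rad/s
X_L = ωL = 135.6 Ω
X_C = 1/(ωC) = 83.73 Ω
Net reactance X = X_L − X_C = 51.86 Ω
Z = j51.86 Ω
|Z| = √(0² + 51.86²) = 51.86 Ω
I = V/|Z| = 655.7 mA
V_L = I·|Z_L| = 0.6557 × 135.6 = 88.90 V

88.90 V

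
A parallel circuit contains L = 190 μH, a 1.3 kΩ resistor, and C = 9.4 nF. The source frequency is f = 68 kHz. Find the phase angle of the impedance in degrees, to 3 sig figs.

84.7°

ω = 2πf = 427300 rad/s
X_L = ωL = 81.2 Ω
X_C = 1/(ωC) = 249 Ω
Parallel: admittances add. Y = 1/R + 1/(jωL) + jωC
Y = (0.000769 − j0.00830) S
|Y| = 0.00834 S → |Z| = 1/|Y| = 120 Ω, ∠Z = −∠Y = 84.7°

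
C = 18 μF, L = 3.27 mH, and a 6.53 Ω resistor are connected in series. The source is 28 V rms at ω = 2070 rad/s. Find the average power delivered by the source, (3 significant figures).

X_L = ωL = 6.77 Ω
X_C = 1/(ωC) = 26.8 Ω
Net reactance X = X_L − X_C = -20.1 Ω
Z = 6.53 − j20.1 Ω
|Z| = √(6.53² + 20.1²) = 21.1 Ω
∠Z = arctan(-20.1/6.53) = -72.0°
I = V/|Z| = 1.33 A
P = VI cos φ = 28 × 1.33 × cos(-72.0°) = 11.5 W

11.5 W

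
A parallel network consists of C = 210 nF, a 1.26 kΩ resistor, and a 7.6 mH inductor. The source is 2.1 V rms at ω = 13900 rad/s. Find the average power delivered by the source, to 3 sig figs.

X_L = ωL = 106 Ω
X_C = 1/(ωC) = 343 Ω
Parallel: admittances add. Y = 1/R + 1/(jωL) + jωC
Y = (0.000794 − j0.00655) S
|Y| = 0.00660 S → |Z| = 1/|Y| = 152 Ω, ∠Z = −∠Y = 83.1°
I = V/|Z| = 13.8 mA
P = VI cos φ = 2.1 × 0.0138 × cos(83.1°) = 3.50 mW

3.50 mW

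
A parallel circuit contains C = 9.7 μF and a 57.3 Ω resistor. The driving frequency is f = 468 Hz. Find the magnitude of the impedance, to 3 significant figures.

29.9 Ω

ω = 2πf = 2941 rad/s
X_C = 1/(ωC) = 35.1 Ω
Parallel: admittances add. Y = 1/R + jωC
Y = (0.0175 + j0.0285) S
|Y| = 0.0334 S → |Z| = 1/|Y| = 29.9 Ω, ∠Z = −∠Y = -58.5°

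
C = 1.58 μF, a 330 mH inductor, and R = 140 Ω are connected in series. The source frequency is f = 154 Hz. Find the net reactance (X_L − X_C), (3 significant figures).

-335 Ω

ω = 2πf = 967.6 rad/s
X_L = ωL = 319 Ω
X_C = 1/(ωC) = 654 Ω
X = 319 − 654 = -335 Ω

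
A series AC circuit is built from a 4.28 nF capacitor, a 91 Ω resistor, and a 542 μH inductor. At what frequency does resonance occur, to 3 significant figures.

104 kHz

ω₀ = 1/√(LC) = 1/√(0.000542 × 4.28e-09) = 656600 rad/s
f₀ = ω₀/(2π) = 104 kHz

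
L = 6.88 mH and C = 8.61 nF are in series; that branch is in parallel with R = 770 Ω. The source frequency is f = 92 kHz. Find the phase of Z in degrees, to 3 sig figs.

ω = 2πf = 578100 rad/s
X_L = ωL = 3980 Ω
X_C = 1/(ωC) = 201 Ω
Branch 1: Z₁ = R = 770 Ω
Branch 2 (series LC): Z₂ = j(X_L − X_C) = j3780 Ω
Parallel: Z = Z₁Z₂/(Z₁+Z₂), |Z| = 754 Ω, ∠Z = 11.5°

11.5°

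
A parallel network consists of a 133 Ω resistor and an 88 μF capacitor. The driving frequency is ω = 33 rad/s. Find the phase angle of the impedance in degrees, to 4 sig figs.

X_C = 1/(ωC) = 344.4 Ω
Parallel: admittances add. Y = 1/R + jωC
Y = (0.007519 + j0.002904) S
|Y| = 0.008060 S → |Z| = 1/|Y| = 124.1 Ω, ∠Z = −∠Y = -21.12°

-21.12°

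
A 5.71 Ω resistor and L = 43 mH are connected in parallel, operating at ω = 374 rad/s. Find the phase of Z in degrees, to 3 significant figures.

X_L = ωL = 16.1 Ω
Parallel: admittances add. Y = 1/R + 1/(jωL)
Y = (0.175 − j0.0622) S
|Y| = 0.186 S → |Z| = 1/|Y| = 5.38 Ω, ∠Z = −∠Y = 19.5°

19.5°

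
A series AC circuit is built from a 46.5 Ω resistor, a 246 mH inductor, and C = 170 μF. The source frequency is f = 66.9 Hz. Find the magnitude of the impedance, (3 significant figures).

101 Ω

ω = 2πf = 420.3 rad/s
X_L = ωL = 103 Ω
X_C = 1/(ωC) = 14.0 Ω
Net reactance X = X_L − X_C = 89.4 Ω
Z = 46.5 + j89.4 Ω
|Z| = √(46.5² + 89.4²) = 101 Ω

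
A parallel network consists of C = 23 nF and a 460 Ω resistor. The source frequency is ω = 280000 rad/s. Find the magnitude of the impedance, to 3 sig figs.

X_C = 1/(ωC) = 155 Ω
Parallel: admittances add. Y = 1/R + jωC
Y = (0.00217 + j0.00644) S
|Y| = 0.00680 S → |Z| = 1/|Y| = 147 Ω, ∠Z = −∠Y = -71.3°

147 Ω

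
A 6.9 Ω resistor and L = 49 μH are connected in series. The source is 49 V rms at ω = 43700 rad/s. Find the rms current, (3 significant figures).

X_L = ωL = 2.14 Ω
Z = 6.90 + j2.14 Ω
|Z| = √(6.90² + 2.14²) = 7.22 Ω
I = V/|Z| = 49/7.22 = 6.78 A

6.78 A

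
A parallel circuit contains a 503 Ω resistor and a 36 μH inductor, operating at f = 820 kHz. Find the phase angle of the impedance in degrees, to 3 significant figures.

69.8°

ω = 2πf = 5.152e+06 rad/s
X_L = ωL = 185 Ω
Parallel: admittances add. Y = 1/R + 1/(jωL)
Y = (0.00199 − j0.00539) S
|Y| = 0.00575 S → |Z| = 1/|Y| = 174 Ω, ∠Z = −∠Y = 69.8°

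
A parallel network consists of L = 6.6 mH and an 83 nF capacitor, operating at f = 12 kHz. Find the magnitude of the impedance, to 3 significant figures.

ω = 2πf = 75400 rad/s
X_L = ωL = 498 Ω
X_C = 1/(ωC) = 160 Ω
Parallel: admittances add. Y = 1/(jωL) + jωC
Y = (0 + j0.00425) S
|Y| = 0.00425 S → |Z| = 1/|Y| = 235 Ω, ∠Z = −∠Y = -90.0°

235 Ω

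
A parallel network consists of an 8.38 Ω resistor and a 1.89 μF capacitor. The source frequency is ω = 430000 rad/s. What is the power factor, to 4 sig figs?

0.1453

X_C = 1/(ωC) = 1.230 Ω
Parallel: admittances add. Y = 1/R + jωC
Y = (0.1193 + j0.8127) S
|Y| = 0.8214 S → |Z| = 1/|Y| = 1.217 Ω, ∠Z = −∠Y = -81.65°
cos φ = cos(-81.65°) = 0.1453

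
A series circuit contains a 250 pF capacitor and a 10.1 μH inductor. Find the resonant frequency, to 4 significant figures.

3.167 MHz

ω₀ = 1/√(LC) = 1/√(1.01e-05 × 2.5e-10) = 1.99e+07 rad/s
f₀ = ω₀/(2π) = 3.167 MHz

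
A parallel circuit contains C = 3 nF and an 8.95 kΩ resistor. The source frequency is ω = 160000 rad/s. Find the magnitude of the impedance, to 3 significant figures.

2030 Ω

X_C = 1/(ωC) = 2080 Ω
Parallel: admittances add. Y = 1/R + jωC
Y = (0.000112 + j0.000480) S
|Y| = 0.000493 S → |Z| = 1/|Y| = 2030 Ω, ∠Z = −∠Y = -76.9°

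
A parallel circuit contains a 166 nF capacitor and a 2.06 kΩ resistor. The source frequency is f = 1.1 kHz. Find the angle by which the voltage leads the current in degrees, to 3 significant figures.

-67.1°

ω = 2πf = 6912 rad/s
X_C = 1/(ωC) = 872 Ω
Parallel: admittances add. Y = 1/R + jωC
Y = (0.000485 + j0.00115) S
|Y| = 0.00125 S → |Z| = 1/|Y| = 803 Ω, ∠Z = −∠Y = -67.1°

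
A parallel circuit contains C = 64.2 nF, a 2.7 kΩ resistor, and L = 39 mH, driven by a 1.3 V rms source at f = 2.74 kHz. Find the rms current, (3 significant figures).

ω = 2πf = 17220 rad/s
X_L = ωL = 671 Ω
X_C = 1/(ωC) = 905 Ω
Parallel: admittances add. Y = 1/R + 1/(jωL) + jωC
Y = (0.000370 − j0.000384) S
|Y| = 0.000534 S → |Z| = 1/|Y| = 1870 Ω, ∠Z = −∠Y = 46.0°
I = V/|Z| = 1.3/1870 = 694 μA

694 μA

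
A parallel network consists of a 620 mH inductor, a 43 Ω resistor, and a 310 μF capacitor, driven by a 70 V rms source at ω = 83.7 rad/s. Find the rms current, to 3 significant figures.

X_L = ωL = 51.9 Ω
X_C = 1/(ωC) = 38.5 Ω
Parallel: admittances add. Y = 1/R + 1/(jωL) + jωC
Y = (0.0233 + j0.00668) S
|Y| = 0.0242 S → |Z| = 1/|Y| = 41.3 Ω, ∠Z = −∠Y = -16.0°
I = V/|Z| = 70/41.3 = 1.69 A

1.69 A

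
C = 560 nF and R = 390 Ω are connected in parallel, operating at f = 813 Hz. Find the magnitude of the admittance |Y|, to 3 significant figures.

3.84 mS

ω = 2πf = 5108 rad/s
X_C = 1/(ωC) = 350 Ω
Parallel: admittances add. Y = 1/R + jωC
Y = (0.00256 + j0.00286) S
|Y| = 0.00384 S → |Z| = 1/|Y| = 260 Ω, ∠Z = −∠Y = -48.1°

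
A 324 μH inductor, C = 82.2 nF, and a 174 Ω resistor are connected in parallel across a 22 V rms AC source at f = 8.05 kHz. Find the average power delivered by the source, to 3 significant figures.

2.78 W

ω = 2πf = 50580 rad/s
X_L = ωL = 16.4 Ω
X_C = 1/(ωC) = 241 Ω
Parallel: admittances add. Y = 1/R + 1/(jωL) + jωC
Y = (0.00575 − j0.0569) S
|Y| = 0.0572 S → |Z| = 1/|Y| = 17.5 Ω, ∠Z = −∠Y = 84.2°
I = V/|Z| = 1.26 A
P = VI cos φ = 22 × 1.26 × cos(84.2°) = 2.78 W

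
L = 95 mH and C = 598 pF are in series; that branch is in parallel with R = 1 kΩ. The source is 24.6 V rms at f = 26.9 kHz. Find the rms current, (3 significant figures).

24.9 mA

ω = 2πf = 169000 rad/s
X_L = ωL = 16100 Ω
X_C = 1/(ωC) = 9890 Ω
Branch 1: Z₁ = R = 1000 Ω
Branch 2 (series LC): Z₂ = j(X_L − X_C) = j6160 Ω
Parallel: Z = Z₁Z₂/(Z₁+Z₂), |Z| = 987 Ω, ∠Z = 9.22°
I = V/|Z| = 24.6/987 = 24.9 mA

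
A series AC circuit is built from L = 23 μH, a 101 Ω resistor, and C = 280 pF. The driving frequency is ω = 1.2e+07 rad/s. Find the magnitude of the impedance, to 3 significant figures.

X_L = ωL = 276 Ω
X_C = 1/(ωC) = 298 Ω
Net reactance X = X_L − X_C = -21.6 Ω
Z = 101 − j21.6 Ω
|Z| = √(101² + 21.6²) = 103 Ω

103 Ω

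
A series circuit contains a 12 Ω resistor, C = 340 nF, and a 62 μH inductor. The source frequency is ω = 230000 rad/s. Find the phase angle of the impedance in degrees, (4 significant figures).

X_L = ωL = 14.26 Ω
X_C = 1/(ωC) = 12.79 Ω
Net reactance X = X_L − X_C = 1.472 Ω
Z = 12.00 + j1.472 Ω
|Z| = √(12.00² + 1.472²) = 12.09 Ω
∠Z = arctan(1.472/12.00) = 6.995°

6.995°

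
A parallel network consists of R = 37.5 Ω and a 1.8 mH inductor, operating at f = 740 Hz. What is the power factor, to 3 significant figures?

ω = 2πf = 4650 rad/s
X_L = ωL = 8.37 Ω
Parallel: admittances add. Y = 1/R + 1/(jωL)
Y = (0.0267 − j0.119) S
|Y| = 0.122 S → |Z| = 1/|Y| = 8.17 Ω, ∠Z = −∠Y = 77.4°
cos φ = cos(77.4°) = 0.218

0.218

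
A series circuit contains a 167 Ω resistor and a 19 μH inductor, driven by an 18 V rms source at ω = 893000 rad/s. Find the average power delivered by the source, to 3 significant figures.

1.92 W

X_L = ωL = 17.0 Ω
Z = 167 + j17.0 Ω
|Z| = √(167² + 17.0²) = 168 Ω
∠Z = arctan(17.0/167) = 5.80°
I = V/|Z| = 107 mA
P = VI cos φ = 18 × 0.107 × cos(5.80°) = 1.92 W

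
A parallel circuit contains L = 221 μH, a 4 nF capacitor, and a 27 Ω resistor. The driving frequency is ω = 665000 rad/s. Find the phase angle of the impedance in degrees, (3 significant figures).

6.38°

X_L = ωL = 147 Ω
X_C = 1/(ωC) = 376 Ω
Parallel: admittances add. Y = 1/R + 1/(jωL) + jωC
Y = (0.0370 − j0.00414) S
|Y| = 0.0373 S → |Z| = 1/|Y| = 26.8 Ω, ∠Z = −∠Y = 6.38°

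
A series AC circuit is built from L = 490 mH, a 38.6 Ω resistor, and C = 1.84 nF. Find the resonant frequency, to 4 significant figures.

ω₀ = 1/√(LC) = 1/√(0.49 × 1.84e-09) = 33300 rad/s
f₀ = ω₀/(2π) = 5.300 kHz

5.300 kHz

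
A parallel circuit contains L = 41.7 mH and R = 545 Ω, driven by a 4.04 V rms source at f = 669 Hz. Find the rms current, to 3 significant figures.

ω = 2πf = 4203 rad/s
X_L = ωL = 175 Ω
Parallel: admittances add. Y = 1/R + 1/(jωL)
Y = (0.00183 − j0.00571) S
|Y| = 0.00599 S → |Z| = 1/|Y| = 167 Ω, ∠Z = −∠Y = 72.2°
I = V/|Z| = 4.04/167 = 24.2 mA

24.2 mA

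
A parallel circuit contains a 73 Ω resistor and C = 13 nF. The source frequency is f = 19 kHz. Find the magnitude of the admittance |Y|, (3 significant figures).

ω = 2πf = 119400 rad/s
X_C = 1/(ωC) = 644 Ω
Parallel: admittances add. Y = 1/R + jωC
Y = (0.0137 + j0.00155) S
|Y| = 0.0138 S → |Z| = 1/|Y| = 72.5 Ω, ∠Z = −∠Y = -6.46°

13.8 mS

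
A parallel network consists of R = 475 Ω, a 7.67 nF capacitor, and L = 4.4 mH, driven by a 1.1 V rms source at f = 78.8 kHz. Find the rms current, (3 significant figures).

4.34 mA

ω = 2πf = 495100 rad/s
X_L = ωL = 2180 Ω
X_C = 1/(ωC) = 263 Ω
Parallel: admittances add. Y = 1/R + 1/(jωL) + jωC
Y = (0.00211 + j0.00334) S
|Y| = 0.00395 S → |Z| = 1/|Y| = 253 Ω, ∠Z = −∠Y = -57.8°
I = V/|Z| = 1.1/253 = 4.34 mA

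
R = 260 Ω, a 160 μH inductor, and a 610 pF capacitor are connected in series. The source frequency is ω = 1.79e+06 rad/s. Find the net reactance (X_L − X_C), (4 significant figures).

X_L = ωL = 286.4 Ω
X_C = 1/(ωC) = 915.8 Ω
X = 286.4 − 915.8 = -629.4 Ω

-629.4 Ω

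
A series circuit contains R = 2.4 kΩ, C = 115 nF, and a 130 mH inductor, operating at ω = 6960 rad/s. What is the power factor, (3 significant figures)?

X_L = ωL = 905 Ω
X_C = 1/(ωC) = 1250 Ω
Net reactance X = X_L − X_C = -345 Ω
Z = 2400 − j345 Ω
|Z| = √(2400² + 345²) = 2420 Ω
∠Z = arctan(-345/2400) = -8.17°
cos φ = cos(-8.17°) = 0.990

0.990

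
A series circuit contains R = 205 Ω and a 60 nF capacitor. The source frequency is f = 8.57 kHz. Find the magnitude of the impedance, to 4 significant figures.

371.3 Ω

ω = 2πf = 53850 rad/s
X_C = 1/(ωC) = 309.5 Ω
Z = 205.0 − j309.5 Ω
|Z| = √(205.0² + 309.5²) = 371.3 Ω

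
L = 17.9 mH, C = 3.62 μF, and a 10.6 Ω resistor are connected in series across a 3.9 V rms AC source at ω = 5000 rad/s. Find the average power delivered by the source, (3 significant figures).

X_L = ωL = 89.5 Ω
X_C = 1/(ωC) = 55.2 Ω
Net reactance X = X_L − X_C = 34.3 Ω
Z = 10.6 + j34.3 Ω
|Z| = √(10.6² + 34.3²) = 35.9 Ω
∠Z = arctan(34.3/10.6) = 72.8°
I = V/|Z| = 109 mA
P = VI cos φ = 3.9 × 0.109 × cos(72.8°) = 125 mW

125 mW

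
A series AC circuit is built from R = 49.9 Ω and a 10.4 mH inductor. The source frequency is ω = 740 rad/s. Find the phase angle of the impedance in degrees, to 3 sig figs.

8.77°

X_L = ωL = 7.70 Ω
Z = 49.9 + j7.70 Ω
|Z| = √(49.9² + 7.70²) = 50.5 Ω
∠Z = arctan(7.70/49.9) = 8.77°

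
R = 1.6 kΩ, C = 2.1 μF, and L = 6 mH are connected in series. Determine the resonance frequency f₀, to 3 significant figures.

ω₀ = 1/√(LC) = 1/√(0.006 × 2.1e-06) = 8909 rad/s
f₀ = ω₀/(2π) = 1.42 kHz

1.42 kHz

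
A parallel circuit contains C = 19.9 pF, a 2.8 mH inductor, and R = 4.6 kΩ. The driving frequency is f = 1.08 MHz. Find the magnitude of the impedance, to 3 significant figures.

4300 Ω

ω = 2πf = 6.786e+06 rad/s
X_L = ωL = 19000 Ω
X_C = 1/(ωC) = 7410 Ω
Parallel: admittances add. Y = 1/R + 1/(jωL) + jωC
Y = (0.000217 + j8.24e-05) S
|Y| = 0.000232 S → |Z| = 1/|Y| = 4300 Ω, ∠Z = −∠Y = -20.8°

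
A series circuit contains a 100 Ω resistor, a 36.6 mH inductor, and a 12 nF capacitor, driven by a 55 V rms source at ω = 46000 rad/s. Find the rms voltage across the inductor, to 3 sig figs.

570 V

X_L = ωL = 1680 Ω
X_C = 1/(ωC) = 1810 Ω
Net reactance X = X_L − X_C = -128 Ω
Z = 100 − j128 Ω
|Z| = √(100² + 128²) = 162 Ω
I = V/|Z| = 339 mA
V_L = I·|Z_L| = 0.339 × 1680 = 570 V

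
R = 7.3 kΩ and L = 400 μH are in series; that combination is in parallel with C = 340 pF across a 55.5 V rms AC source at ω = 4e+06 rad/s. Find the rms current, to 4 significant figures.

74.25 mA

X_L = ωL = 1600 Ω
X_C = 1/(ωC) = 735.3 Ω
Branch 1 (R+jX_L): Z₁ = 7300 + j1600 Ω, |Z₁| = 7473 Ω
Branch 2 (−jX_C): Z₂ = −j735.3 Ω
Parallel: Z = Z₁Z₂/(Z₁+Z₂), |Z| = 747.5 Ω, ∠Z = -84.39°
I = V/|Z| = 55.5/747.5 = 74.25 mA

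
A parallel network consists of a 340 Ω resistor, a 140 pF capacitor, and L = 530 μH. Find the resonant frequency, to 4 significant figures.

ω₀ = 1/√(LC) = 1/√(0.00053 × 1.4e-10) = 3.671e+06 rad/s
f₀ = ω₀/(2π) = 584.3 kHz

584.3 kHz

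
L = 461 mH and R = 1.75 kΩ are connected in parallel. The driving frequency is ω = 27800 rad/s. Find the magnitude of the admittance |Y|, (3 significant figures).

577 μS

X_L = ωL = 12800 Ω
Parallel: admittances add. Y = 1/R + 1/(jωL)
Y = (0.000571 − j7.8e-05) S
|Y| = 0.000577 S → |Z| = 1/|Y| = 1730 Ω, ∠Z = −∠Y = 7.78°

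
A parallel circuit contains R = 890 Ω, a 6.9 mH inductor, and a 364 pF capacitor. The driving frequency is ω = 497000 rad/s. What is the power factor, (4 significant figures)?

X_L = ωL = 3429 Ω
X_C = 1/(ωC) = 5528 Ω
Parallel: admittances add. Y = 1/R + 1/(jωL) + jωC
Y = (0.001124 − j0.0001107) S
|Y| = 0.001129 S → |Z| = 1/|Y| = 885.7 Ω, ∠Z = −∠Y = 5.627°
cos φ = cos(5.627°) = 0.9952

0.9952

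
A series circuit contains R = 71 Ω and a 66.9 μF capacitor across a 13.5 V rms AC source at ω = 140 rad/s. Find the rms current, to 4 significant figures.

105.3 mA

X_C = 1/(ωC) = 106.8 Ω
Z = 71.00 − j106.8 Ω
|Z| = √(71.00² + 106.8²) = 128.2 Ω
I = V/|Z| = 13.5/128.2 = 105.3 mA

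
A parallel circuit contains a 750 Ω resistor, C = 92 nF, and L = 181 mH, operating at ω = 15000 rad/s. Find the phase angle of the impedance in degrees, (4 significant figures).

X_L = ωL = 2715 Ω
X_C = 1/(ωC) = 724.6 Ω
Parallel: admittances add. Y = 1/R + 1/(jωL) + jωC
Y = (0.001333 + j0.001012) S
|Y| = 0.001674 S → |Z| = 1/|Y| = 597.5 Ω, ∠Z = −∠Y = -37.19°

-37.19°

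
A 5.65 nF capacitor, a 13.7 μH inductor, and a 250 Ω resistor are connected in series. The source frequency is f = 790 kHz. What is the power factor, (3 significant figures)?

ω = 2πf = 4.964e+06 rad/s
X_L = ωL = 68.0 Ω
X_C = 1/(ωC) = 35.7 Ω
Net reactance X = X_L − X_C = 32.3 Ω
Z = 250 + j32.3 Ω
|Z| = √(250² + 32.3²) = 252 Ω
∠Z = arctan(32.3/250) = 7.37°
cos φ = cos(7.37°) = 0.992

0.992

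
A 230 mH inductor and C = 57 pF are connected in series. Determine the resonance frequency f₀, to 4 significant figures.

43.96 kHz

ω₀ = 1/√(LC) = 1/√(0.23 × 5.7e-11) = 276200 rad/s
f₀ = ω₀/(2π) = 43.96 kHz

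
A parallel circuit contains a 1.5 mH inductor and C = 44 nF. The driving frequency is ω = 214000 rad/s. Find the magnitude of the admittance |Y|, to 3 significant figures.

X_L = ωL = 321 Ω
X_C = 1/(ωC) = 106 Ω
Parallel: admittances add. Y = 1/(jωL) + jωC
Y = (0 + j0.00630) S
|Y| = 0.00630 S → |Z| = 1/|Y| = 159 Ω, ∠Z = −∠Y = -90.0°

6.30 mS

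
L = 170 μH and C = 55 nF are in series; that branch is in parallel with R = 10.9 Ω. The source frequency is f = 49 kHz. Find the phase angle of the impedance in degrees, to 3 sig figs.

-58.4°

ω = 2πf = 307900 rad/s
X_L = ωL = 52.3 Ω
X_C = 1/(ωC) = 59.1 Ω
Branch 1: Z₁ = R = 10.9 Ω
Branch 2 (series LC): Z₂ = j(X_L − X_C) = −j6.72 Ω
Parallel: Z = Z₁Z₂/(Z₁+Z₂), |Z| = 5.72 Ω, ∠Z = -58.4°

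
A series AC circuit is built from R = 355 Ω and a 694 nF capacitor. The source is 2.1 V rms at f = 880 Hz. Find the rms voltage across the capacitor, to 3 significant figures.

1.24 V

ω = 2πf = 5529 rad/s
X_C = 1/(ωC) = 261 Ω
Z = 355 − j261 Ω
|Z| = √(355² + 261²) = 440 Ω
I = V/|Z| = 4.77 mA
V_C = I·|Z_C| = 0.00477 × 261 = 1.24 V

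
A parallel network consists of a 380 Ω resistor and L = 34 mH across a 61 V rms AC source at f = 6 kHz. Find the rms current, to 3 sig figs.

167 mA

ω = 2πf = 37700 rad/s
X_L = ωL = 1280 Ω
Parallel: admittances add. Y = 1/R + 1/(jωL)
Y = (0.00263 − j0.000780) S
|Y| = 0.00274 S → |Z| = 1/|Y| = 364 Ω, ∠Z = −∠Y = 16.5°
I = V/|Z| = 61/364 = 167 mA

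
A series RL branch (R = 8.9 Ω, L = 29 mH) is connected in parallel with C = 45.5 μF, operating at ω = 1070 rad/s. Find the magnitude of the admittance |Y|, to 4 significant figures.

20.75 mS

X_L = ωL = 31.03 Ω
X_C = 1/(ωC) = 20.54 Ω
Branch 1 (R+jX_L): Z₁ = 8.900 + j31.03 Ω, |Z₁| = 32.28 Ω
Branch 2 (−jX_C): Z₂ = −j20.54 Ω
Parallel: Z = Z₁Z₂/(Z₁+Z₂), |Z| = 48.20 Ω, ∠Z = -65.69°
|Y| = 1/|Z| = 20.75 mS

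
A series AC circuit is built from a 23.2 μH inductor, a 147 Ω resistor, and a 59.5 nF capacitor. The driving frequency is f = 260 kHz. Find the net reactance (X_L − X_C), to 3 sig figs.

ω = 2πf = 1.634e+06 rad/s
X_L = ωL = 37.9 Ω
X_C = 1/(ωC) = 10.3 Ω
X = 37.9 − 10.3 = 27.6 Ω

27.6 Ω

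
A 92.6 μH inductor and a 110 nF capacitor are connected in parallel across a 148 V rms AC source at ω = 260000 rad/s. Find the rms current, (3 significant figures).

X_L = ωL = 24.1 Ω
X_C = 1/(ωC) = 35.0 Ω
Parallel: admittances add. Y = 1/(jωL) + jωC
Y = (0 − j0.0129) S
|Y| = 0.0129 S → |Z| = 1/|Y| = 77.3 Ω, ∠Z = −∠Y = 90.0°
I = V/|Z| = 148/77.3 = 1.91 A

1.91 A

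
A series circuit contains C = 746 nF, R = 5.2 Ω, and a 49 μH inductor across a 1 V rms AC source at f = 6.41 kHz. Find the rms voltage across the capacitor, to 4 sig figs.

1.049 V

ω = 2πf = 40280 rad/s
X_L = ωL = 1.973 Ω
X_C = 1/(ωC) = 33.28 Ω
Net reactance X = X_L − X_C = -31.31 Ω
Z = 5.200 − j31.31 Ω
|Z| = √(5.200² + 31.31²) = 31.74 Ω
I = V/|Z| = 31.51 mA
V_C = I·|Z_C| = 0.03151 × 33.28 = 1.049 V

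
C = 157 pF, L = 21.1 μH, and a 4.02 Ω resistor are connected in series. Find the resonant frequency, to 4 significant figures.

2.765 MHz

ω₀ = 1/√(LC) = 1/√(2.11e-05 × 1.57e-10) = 1.737e+07 rad/s
f₀ = ω₀/(2π) = 2.765 MHz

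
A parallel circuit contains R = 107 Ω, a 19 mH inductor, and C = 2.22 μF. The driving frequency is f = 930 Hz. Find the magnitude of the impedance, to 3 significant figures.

ω = 2πf = 5843 rad/s
X_L = ωL = 111 Ω
X_C = 1/(ωC) = 77.1 Ω
Parallel: admittances add. Y = 1/R + 1/(jωL) + jωC
Y = (0.00935 + j0.00397) S
|Y| = 0.0102 S → |Z| = 1/|Y| = 98.5 Ω, ∠Z = −∠Y = -23.0°

98.5 Ω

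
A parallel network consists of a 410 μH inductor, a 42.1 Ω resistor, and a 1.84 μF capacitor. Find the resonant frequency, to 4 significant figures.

ω₀ = 1/√(LC) = 1/√(0.00041 × 1.84e-06) = 36410 rad/s
f₀ = ω₀/(2π) = 5.795 kHz

5.795 kHz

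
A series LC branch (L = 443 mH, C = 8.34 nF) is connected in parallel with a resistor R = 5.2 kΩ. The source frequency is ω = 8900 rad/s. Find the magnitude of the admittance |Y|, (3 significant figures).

219 μS

X_L = ωL = 3940 Ω
X_C = 1/(ωC) = 13500 Ω
Branch 1: Z₁ = R = 5200 Ω
Branch 2 (series LC): Z₂ = j(X_L − X_C) = −j9530 Ω
Parallel: Z = Z₁Z₂/(Z₁+Z₂), |Z| = 4560 Ω, ∠Z = -28.6°
|Y| = 1/|Z| = 219 μS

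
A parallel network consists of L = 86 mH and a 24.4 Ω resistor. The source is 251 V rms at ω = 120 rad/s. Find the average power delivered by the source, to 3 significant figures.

X_L = ωL = 10.3 Ω
Parallel: admittances add. Y = 1/R + 1/(jωL)
Y = (0.0410 − j0.0969) S
|Y| = 0.105 S → |Z| = 1/|Y| = 9.50 Ω, ∠Z = −∠Y = 67.1°
I = V/|Z| = 26.4 A
P = VI cos φ = 251 × 26.4 × cos(67.1°) = 2.58 kW

2.58 kW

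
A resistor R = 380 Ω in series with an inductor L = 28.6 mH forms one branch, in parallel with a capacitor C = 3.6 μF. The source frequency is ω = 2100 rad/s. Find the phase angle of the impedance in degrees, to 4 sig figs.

-70.26°

X_L = ωL = 60.06 Ω
X_C = 1/(ωC) = 132.3 Ω
Branch 1 (R+jX_L): Z₁ = 380.0 + j60.06 Ω, |Z₁| = 384.7 Ω
Branch 2 (−jX_C): Z₂ = −j132.3 Ω
Parallel: Z = Z₁Z₂/(Z₁+Z₂), |Z| = 131.6 Ω, ∠Z = -70.26°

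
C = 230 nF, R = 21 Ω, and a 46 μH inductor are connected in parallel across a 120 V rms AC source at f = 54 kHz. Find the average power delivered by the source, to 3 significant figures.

ω = 2πf = 339300 rad/s
X_L = ωL = 15.6 Ω
X_C = 1/(ωC) = 12.8 Ω
Parallel: admittances add. Y = 1/R + 1/(jωL) + jωC
Y = (0.0476 + j0.0140) S
|Y| = 0.0496 S → |Z| = 1/|Y| = 20.2 Ω, ∠Z = −∠Y = -16.3°
I = V/|Z| = 5.95 A
P = VI cos φ = 120 × 5.95 × cos(-16.3°) = 686 W

686 W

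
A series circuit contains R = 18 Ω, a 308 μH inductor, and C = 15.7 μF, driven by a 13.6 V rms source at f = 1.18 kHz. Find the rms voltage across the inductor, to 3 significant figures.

1.63 V

ω = 2πf = 7414 rad/s
X_L = ωL = 2.28 Ω
X_C = 1/(ωC) = 8.59 Ω
Net reactance X = X_L − X_C = -6.31 Ω
Z = 18.0 − j6.31 Ω
|Z| = √(18.0² + 6.31²) = 19.1 Ω
I = V/|Z| = 713 mA
V_L = I·|Z_L| = 0.713 × 2.28 = 1.63 V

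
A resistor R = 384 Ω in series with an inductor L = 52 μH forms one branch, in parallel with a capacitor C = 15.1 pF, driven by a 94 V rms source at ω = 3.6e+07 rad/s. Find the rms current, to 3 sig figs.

X_L = ωL = 1870 Ω
X_C = 1/(ωC) = 1840 Ω
Branch 1 (R+jX_L): Z₁ = 384 + j1870 Ω, |Z₁| = 1910 Ω
Branch 2 (−jX_C): Z₂ = −j1840 Ω
Parallel: Z = Z₁Z₂/(Z₁+Z₂), |Z| = 9120 Ω, ∠Z = -16.4°
I = V/|Z| = 94/9120 = 10.3 mA

10.3 mA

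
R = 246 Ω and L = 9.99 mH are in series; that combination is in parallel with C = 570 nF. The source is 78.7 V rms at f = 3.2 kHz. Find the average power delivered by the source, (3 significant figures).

15.1 W

ω = 2πf = 20110 rad/s
X_L = ωL = 201 Ω
X_C = 1/(ωC) = 87.3 Ω
Branch 1 (R+jX_L): Z₁ = 246 + j201 Ω, |Z₁| = 318 Ω
Branch 2 (−jX_C): Z₂ = −j87.3 Ω
Parallel: Z = Z₁Z₂/(Z₁+Z₂), |Z| = 102 Ω, ∠Z = -75.6°
I = V/|Z| = 770 mA
P = VI cos φ = 78.7 × 0.770 × cos(-75.6°) = 15.1 W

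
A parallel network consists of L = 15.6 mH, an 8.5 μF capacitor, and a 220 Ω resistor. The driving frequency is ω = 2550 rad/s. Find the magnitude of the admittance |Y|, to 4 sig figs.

X_L = ωL = 39.78 Ω
X_C = 1/(ωC) = 46.14 Ω
Parallel: admittances add. Y = 1/R + 1/(jωL) + jωC
Y = (0.004545 − j0.003463) S
|Y| = 0.005714 S → |Z| = 1/|Y| = 175.0 Ω, ∠Z = −∠Y = 37.30°

5.714 mS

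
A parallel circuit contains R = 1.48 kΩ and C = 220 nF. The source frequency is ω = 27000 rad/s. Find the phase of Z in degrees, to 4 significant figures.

-83.51°

X_C = 1/(ωC) = 168.4 Ω
Parallel: admittances add. Y = 1/R + jωC
Y = (0.0006757 + j0.005940) S
|Y| = 0.005978 S → |Z| = 1/|Y| = 167.3 Ω, ∠Z = −∠Y = -83.51°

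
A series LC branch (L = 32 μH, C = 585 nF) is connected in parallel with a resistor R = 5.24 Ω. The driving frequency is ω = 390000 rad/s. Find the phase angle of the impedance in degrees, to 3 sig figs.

X_L = ωL = 12.5 Ω
X_C = 1/(ωC) = 4.38 Ω
Branch 1: Z₁ = R = 5.24 Ω
Branch 2 (series LC): Z₂ = j(X_L − X_C) = j8.10 Ω
Parallel: Z = Z₁Z₂/(Z₁+Z₂), |Z| = 4.40 Ω, ∠Z = 32.9°

32.9°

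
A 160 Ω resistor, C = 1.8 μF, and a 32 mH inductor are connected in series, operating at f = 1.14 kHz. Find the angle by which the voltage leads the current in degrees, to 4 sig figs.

43.47°

ω = 2πf = 7163 rad/s
X_L = ωL = 229.2 Ω
X_C = 1/(ωC) = 77.56 Ω
Net reactance X = X_L − X_C = 151.6 Ω
Z = 160.0 + j151.6 Ω
|Z| = √(160.0² + 151.6²) = 220.4 Ω
∠Z = arctan(151.6/160.0) = 43.47°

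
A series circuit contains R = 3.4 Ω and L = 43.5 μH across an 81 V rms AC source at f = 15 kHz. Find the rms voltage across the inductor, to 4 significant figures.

62.35 V

ω = 2πf = 94250 rad/s
X_L = ωL = 4.100 Ω
Z = 3.400 + j4.100 Ω
|Z| = √(3.400² + 4.100²) = 5.326 Ω
I = V/|Z| = 15.21 A
V_L = I·|Z_L| = 15.21 × 4.100 = 62.35 V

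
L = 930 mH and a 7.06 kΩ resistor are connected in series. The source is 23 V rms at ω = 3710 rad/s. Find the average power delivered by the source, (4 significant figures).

X_L = ωL = 3450 Ω
Z = 7060 + j3450 Ω
|Z| = √(7060² + 3450²) = 7858 Ω
∠Z = arctan(3450/7060) = 26.05°
I = V/|Z| = 2.927 mA
P = VI cos φ = 23 × 0.002927 × cos(26.05°) = 60.48 mW

60.48 mW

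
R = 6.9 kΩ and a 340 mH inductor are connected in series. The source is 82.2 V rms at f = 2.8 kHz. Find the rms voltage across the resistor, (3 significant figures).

ω = 2πf = 17590 rad/s
X_L = ωL = 5980 Ω
Z = 6900 + j5980 Ω
|Z| = √(6900² + 5980²) = 9130 Ω
I = V/|Z| = 9.00 mA
V_R = I·|Z_R| = 0.00900 × 6900 = 62.1 V

62.1 V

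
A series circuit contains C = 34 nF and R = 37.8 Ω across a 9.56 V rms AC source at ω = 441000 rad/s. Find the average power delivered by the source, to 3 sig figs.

588 mW

X_C = 1/(ωC) = 66.7 Ω
Z = 37.8 − j66.7 Ω
|Z| = √(37.8² + 66.7²) = 76.7 Ω
∠Z = arctan(-66.7/37.8) = -60.5°
I = V/|Z| = 125 mA
P = VI cos φ = 9.56 × 0.125 × cos(-60.5°) = 588 mW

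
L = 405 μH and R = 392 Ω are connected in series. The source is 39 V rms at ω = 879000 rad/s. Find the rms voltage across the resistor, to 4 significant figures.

28.87 V

X_L = ωL = 356.0 Ω
Z = 392.0 + j356.0 Ω
|Z| = √(392.0² + 356.0²) = 529.5 Ω
I = V/|Z| = 73.65 mA
V_R = I·|Z_R| = 0.07365 × 392.0 = 28.87 V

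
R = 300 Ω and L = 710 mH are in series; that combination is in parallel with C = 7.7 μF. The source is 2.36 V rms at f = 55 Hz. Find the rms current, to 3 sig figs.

ω = 2πf = 345.6 rad/s
X_L = ωL = 245 Ω
X_C = 1/(ωC) = 376 Ω
Branch 1 (R+jX_L): Z₁ = 300 + j245 Ω, |Z₁| = 388 Ω
Branch 2 (−jX_C): Z₂ = −j376 Ω
Parallel: Z = Z₁Z₂/(Z₁+Z₂), |Z| = 445 Ω, ∠Z = -27.2°
I = V/|Z| = 2.36/445 = 5.30 mA

5.30 mA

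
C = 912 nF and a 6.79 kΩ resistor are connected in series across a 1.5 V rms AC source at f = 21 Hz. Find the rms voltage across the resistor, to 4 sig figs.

0.9491 V

ω = 2πf = 131.9 rad/s
X_C = 1/(ωC) = 8310 Ω
Z = 6790 − j8310 Ω
|Z| = √(6790² + 8310²) = 10730 Ω
I = V/|Z| = 139.8 μA
V_R = I·|Z_R| = 0.0001398 × 6790 = 0.9491 V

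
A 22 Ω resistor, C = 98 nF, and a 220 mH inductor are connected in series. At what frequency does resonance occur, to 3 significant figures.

ω₀ = 1/√(LC) = 1/√(0.22 × 9.8e-08) = 6810 rad/s
f₀ = ω₀/(2π) = 1.08 kHz

1.08 kHz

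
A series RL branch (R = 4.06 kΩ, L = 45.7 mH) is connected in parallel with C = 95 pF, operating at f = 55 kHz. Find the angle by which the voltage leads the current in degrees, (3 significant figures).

ω = 2πf = 345600 rad/s
X_L = ωL = 15800 Ω
X_C = 1/(ωC) = 30500 Ω
Branch 1 (R+jX_L): Z₁ = 4060 + j15800 Ω, |Z₁| = 16300 Ω
Branch 2 (−jX_C): Z₂ = −j30500 Ω
Parallel: Z = Z₁Z₂/(Z₁+Z₂), |Z| = 32600 Ω, ∠Z = 60.1°

60.1°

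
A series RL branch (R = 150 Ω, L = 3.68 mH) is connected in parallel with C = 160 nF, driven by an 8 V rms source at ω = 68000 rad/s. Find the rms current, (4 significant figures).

X_L = ωL = 250.2 Ω
X_C = 1/(ωC) = 91.91 Ω
Branch 1 (R+jX_L): Z₁ = 150.0 + j250.2 Ω, |Z₁| = 291.8 Ω
Branch 2 (−jX_C): Z₂ = −j91.91 Ω
Parallel: Z = Z₁Z₂/(Z₁+Z₂), |Z| = 123.0 Ω, ∠Z = -77.49°
I = V/|Z| = 8/123.0 = 65.07 mA

65.07 mA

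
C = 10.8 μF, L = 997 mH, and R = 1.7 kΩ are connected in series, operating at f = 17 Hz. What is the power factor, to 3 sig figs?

0.913

ω = 2πf = 106.8 rad/s
X_L = ωL = 106 Ω
X_C = 1/(ωC) = 867 Ω
Net reactance X = X_L − X_C = -760 Ω
Z = 1700 − j760 Ω
|Z| = √(1700² + 760²) = 1860 Ω
∠Z = arctan(-760/1700) = -24.1°
cos φ = cos(-24.1°) = 0.913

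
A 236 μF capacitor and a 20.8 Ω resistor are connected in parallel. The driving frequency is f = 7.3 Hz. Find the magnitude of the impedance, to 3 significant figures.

20.3 Ω

ω = 2πf = 45.87 rad/s
X_C = 1/(ωC) = 92.4 Ω
Parallel: admittances add. Y = 1/R + jωC
Y = (0.0481 + j0.0108) S
|Y| = 0.0493 S → |Z| = 1/|Y| = 20.3 Ω, ∠Z = −∠Y = -12.7°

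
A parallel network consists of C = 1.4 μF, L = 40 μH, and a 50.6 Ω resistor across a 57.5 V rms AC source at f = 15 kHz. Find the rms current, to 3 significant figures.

ω = 2πf = 94250 rad/s
X_L = ωL = 3.77 Ω
X_C = 1/(ωC) = 7.58 Ω
Parallel: admittances add. Y = 1/R + 1/(jωL) + jωC
Y = (0.0198 − j0.133) S
|Y| = 0.135 S → |Z| = 1/|Y| = 7.42 Ω, ∠Z = −∠Y = 81.6°
I = V/|Z| = 57.5/7.42 = 7.75 A

7.75 A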